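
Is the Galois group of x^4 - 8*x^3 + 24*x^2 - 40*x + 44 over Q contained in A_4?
The polynomial is irreducible of degree 4 over Q. Its discriminant is 331776 = 576^2, a perfect square. A Galois group lies in the alternating group exactly when the discriminant is a square in Q, so the Galois group (A_4) is contained in A_4.

Yes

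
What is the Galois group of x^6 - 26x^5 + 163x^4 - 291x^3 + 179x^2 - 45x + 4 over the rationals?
6T12: PSL(2,5)

The polynomial f is an irreducible sextic over Q, so G = Gal(f/Q) is one of the 16 transitive subgroups 6T1, ..., 6T16 of S_6. The discriminant of f is 30991489 = 5567^2, a perfect square, so G is contained in A_6. The transitive groups of degree 6 contained in A_6 are: A_4 (6T4, order 12), S_4 (6T7, order 24), (C_3 x C_3) : C_4 (6T10, order 36), PSL(2,5) (6T12, order 60), A_6 (6T15, order 360). By Dedekind's theorem, for a prime p not dividing disc(f) the degrees of the irreducible factors of f mod p form the cycle type of an element of G. Factoring f modulo the 21 such primes p <= 79 (skipping 19, which divides the discriminant), each new pattern first appears at: mod 2: f = (x)(x^5 + x^3 + x^2 + x + 1), pattern 5+1; mod 7: f = (x^3 + 4x^2 + 3x + 3)(x^3 + 5x^2 + 6), pattern 3+3; mod 61: f = (x + 46)(x + 52)(x^2 + 3x + 15)(x^2 + 56x + 41), pattern 2+2+1+1. No other pattern occurs in this range, so the set of observed cycle types is {5+1, 3+3, 2+2+1+1}. The candidates containing elements of all these cycle types are PSL(2,5) (6T12) of order 60, A_6 (6T15) of order 360; the others are excluded. The observed types are precisely the cycle types that occur in PSL(2,5) (6T12) (apart from the identity). Each of the other remaining candidates has further cycle types, and by the Chebotarev density theorem the matching factorization patterns would occur for a proportion of primes equal to their share of the group: A_6 (6T15) additionally contains elements of type 4+2, 3+1+1+1 (130 of its 360 elements, about 36% of primes). None of the 21 primes tested shows any such pattern (for each of these groups the chance of that is below 10^-4), which rules them out. Hence G = PSL(2,5) (6T12), of order 60.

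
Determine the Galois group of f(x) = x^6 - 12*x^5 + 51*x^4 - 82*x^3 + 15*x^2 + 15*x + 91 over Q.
The polynomial f is an irreducible sextic over Q, so G = Gal(f/Q) is one of the 16 transitive subgroups 6T1, ..., 6T16 of S_6. The discriminant of f is -51195483, which is not a perfect square, so G is not contained in A_6. The transitive groups of degree 6 not contained in A_6 are: C_6 (6T1, order 6), S_3 (6T2, order 6), D_6 (6T3, order 12), C_3 x S_3 (6T5, order 18), A_4 x C_2 (6T6, order 24), S_4 (6T8, order 24), S_3 x S_3 (6T9, order 36), S_4 x C_2 (6T11, order 48), (S_3 x S_3) : C_2 (6T13, order 72), PGL(2,5) (6T14, order 120), S_6 (6T16, order 720). By Dedekind's theorem, for a prime p not dividing disc(f) the degrees of the irreducible factors of f mod p form the cycle type of an element of G. Factoring f modulo the 33 such primes p <= 149 (skipping 3, 17, which divide the discriminant), each new pattern first appears at: mod 2: f = (x^6 + x^4 + x^2 + x + 1), pattern 6; mod 7: f = (x)(x + 3)(x + 5)(x^3 + x^2 + 1), pattern 3+1+1+1; mod 19: f = (x^3 + 13x^2 + 4x + 3)(x^3 + 13x^2 + 11x + 5), pattern 3+3; mod 53: f = (x^2 + 2x + 22)(x^2 + 43x + 47)(x^2 + 49x + 23), pattern 2+2+2; mod 73: f = (x + 7)(x + 8)(x + 22)(x + 52)(x + 53)(x + 65), pattern 1+1+1+1+1+1. No other pattern occurs in this range, so the set of observed cycle types is {6, 3+1+1+1, 3+3, 2+2+2, 1+1+1+1+1+1}. The candidates containing elements of all these cycle types are C_3 x S_3 (6T5) of order 18, S_3 x S_3 (6T9) of order 36, (S_3 x S_3) : C_2 (6T13) of order 72, S_6 (6T16) of order 720; the others are excluded. The observed types are precisely the cycle types that occur in C_3 x S_3 (6T5). Each of the other remaining candidates has further cycle types, and by the Chebotarev density theorem the matching factorization patterns would occur for a proportion of primes equal to their share of the group: S_3 x S_3 (6T9) additionally contains elements of type 2+2+1+1 (9 of its 36 elements, about 25% of primes); (S_3 x S_3) : C_2 (6T13) additionally contains elements of type 4+2, 3+2+1, 2+2+1+1, 2+1+1+1+1 (45 of its 72 elements, about 62% of primes); S_6 (6T16) additionally contains elements of type 5+1, 4+2, 4+1+1, 3+2+1, 2+2+1+1, 2+1+1+1+1 (504 of its 720 elements, about 70% of primes). None of the 33 primes tested shows any such pattern (for each of these groups the chance of that is below 10^-4), which rules them out. Hence G = C_3 x S_3 (6T5), of order 18.

6T5: C_3 x S_3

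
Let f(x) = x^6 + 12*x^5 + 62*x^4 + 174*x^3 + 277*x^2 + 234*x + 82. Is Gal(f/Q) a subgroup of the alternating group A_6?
No

The polynomial is irreducible of degree 6 over Q. Its discriminant is -187648, which is not a perfect square. A Galois group lies in the alternating group exactly when the discriminant is a square in Q, so the Galois group ((S_3 x S_3) : C_2) is not contained in A_6.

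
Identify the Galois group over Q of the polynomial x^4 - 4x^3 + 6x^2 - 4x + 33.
The polynomial is an irreducible quartic over Q and its discriminant is 8388608, which is not a perfect square, so the Galois group is not contained in A_4. The resolvent cubic y^3 - 6*y^2 - 116*y + 248 has exactly one rational root, so the Galois group is C_4 or D_4. The quartic remains irreducible over Q(sqrt(disc)), so the group is D_4.

D_4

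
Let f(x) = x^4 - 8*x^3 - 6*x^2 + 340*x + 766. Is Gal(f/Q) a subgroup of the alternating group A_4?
No

The polynomial is irreducible of degree 4 over Q. Its discriminant is -14592676608, which is not a perfect square. A Galois group lies in the alternating group exactly when the discriminant is a square in Q, so the Galois group (D_4) is not contained in A_4.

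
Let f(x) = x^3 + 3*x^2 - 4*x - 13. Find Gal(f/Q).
The polynomial is an irreducible cubic over Q and its discriminant is 49 = 7^2, a perfect square. For an irreducible cubic, a square discriminant forces the Galois group to be A_3, the cyclic group of order 3.

C_3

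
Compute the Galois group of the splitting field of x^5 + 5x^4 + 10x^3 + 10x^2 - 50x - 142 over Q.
The polynomial f is an irreducible quintic over Q, so G = Gal(f/Q) is a transitive subgroup of S_5: one of C_5 (5T1, order 5), D_5 (5T2, order 10), F_20 (5T3, order 20), A_5 (5T4, order 60) or S_5 (5T5, order 120). The discriminant of f is 58564000000 = 242000^2, a perfect square, so G is contained in A_5. The transitive groups of degree 5 contained in A_5 are: C_5 (5T1, order 5), D_5 (5T2, order 10), A_5 (5T4, order 60). By Dedekind's theorem, for a prime p not dividing disc(f) the degrees of the irreducible factors of f mod p form the cycle type of an element of G. Factoring f modulo the 3 such primes p <= 13 (skipping 2, 5, 11, which divide the discriminant), each new pattern first appears at: mod 3: f = (x^5 + 2x^4 + x^3 + x^2 + x + 2), pattern 5; mod 13: f = (x + 6)(x + 8)(x^3 + 4x^2 + 10x + 3), pattern 3+1+1. No other pattern occurs in this range, so the set of observed cycle types is {5, 3+1+1}. Among the candidates above, the only group containing elements of all these cycle types is A_5 (5T4) — each of C_5 (5T1), D_5 (5T2) lacks at least one of them. Hence G = A_5 (5T4), of order 60.

A_5, the alternating group on 5 letters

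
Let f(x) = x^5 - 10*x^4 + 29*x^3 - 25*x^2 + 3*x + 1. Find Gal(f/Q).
C_5, the cyclic group of order 5

The polynomial f is an irreducible quintic over Q, so G = Gal(f/Q) is a transitive subgroup of S_5: one of C_5 (5T1, order 5), D_5 (5T2, order 10), F_20 (5T3, order 20), A_5 (5T4, order 60) or S_5 (5T5, order 120). The discriminant of f is 7745089 = 2783^2, a perfect square, so G is contained in A_5. The transitive groups of degree 5 contained in A_5 are: C_5 (5T1, order 5), D_5 (5T2, order 10), A_5 (5T4, order 60). By Dedekind's theorem, for a prime p not dividing disc(f) the degrees of the irreducible factors of f mod p form the cycle type of an element of G. Factoring f modulo the 14 such primes p <= 53 (skipping 11, 23, which divide the discriminant), each new pattern first appears at: mod 2: f = (x^5 + x^3 + x^2 + x + 1), pattern 5; mod 43: f = (x + 11)(x + 14)(x + 30)(x + 31)(x + 33), pattern 1+1+1+1+1. No other pattern occurs in this range, so the set of observed cycle types is {5, 1+1+1+1+1}. The candidates containing elements of all these cycle types are C_5 (5T1) of order 5, D_5 (5T2) of order 10, A_5 (5T4) of order 60; the others are excluded. The observed types are precisely the cycle types that occur in C_5 (5T1). Each of the other remaining candidates has further cycle types, and by the Chebotarev density theorem the matching factorization patterns would occur for a proportion of primes equal to their share of the group: D_5 (5T2) additionally contains elements of type 2+2+1 (5 of its 10 elements, about 50% of primes); A_5 (5T4) additionally contains elements of type 3+1+1, 2+2+1 (35 of its 60 elements, about 58% of primes). None of the 14 primes tested shows any such pattern (for each of these groups the chance of that is below 10^-4), which rules them out. Hence G = C_5 (5T1), of order 5.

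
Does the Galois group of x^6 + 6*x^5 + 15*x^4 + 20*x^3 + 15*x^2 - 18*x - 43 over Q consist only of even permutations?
The polynomial is irreducible of degree 6 over Q. Its discriminant is 746496000000 = 864000^2, a perfect square. A Galois group lies in the alternating group exactly when the discriminant is a square in Q, so the Galois group (A_6) is contained in A_6.

Yes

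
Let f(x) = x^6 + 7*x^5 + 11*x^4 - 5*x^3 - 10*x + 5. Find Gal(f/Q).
6T10: (C_3 x C_3) : C_4

The polynomial f is an irreducible sextic over Q, so G = Gal(f/Q) is one of the 16 transitive subgroups 6T1, ..., 6T16 of S_6. The discriminant of f is 1064390625 = 32625^2, a perfect square, so G is contained in A_6. The transitive groups of degree 6 contained in A_6 are: A_4 (6T4, order 12), S_4 (6T7, order 24), (C_3 x C_3) : C_4 (6T10, order 36), PSL(2,5) (6T12, order 60), A_6 (6T15, order 360). By Dedekind's theorem, for a prime p not dividing disc(f) the degrees of the irreducible factors of f mod p form the cycle type of an element of G. Factoring f modulo the 19 such primes p <= 79 (skipping 3, 5, 29, which divide the discriminant), each new pattern first appears at: mod 2: f = (x^2 + x + 1)(x^4 + x + 1), pattern 4+2; mod 11: f = (x^3 + 3x^2 + 8x + 3)(x^3 + 4x^2 + 2x + 9), pattern 3+3; mod 19: f = (x + 9)(x + 13)(x^2 + 8x + 8)(x^2 + 15x + 1), pattern 2+2+1+1; mod 61: f = (x + 6)(x + 10)(x + 57)(x^3 + 56x^2 + 14x + 47), pattern 3+1+1+1. No other pattern occurs in this range, so the set of observed cycle types is {4+2, 3+3, 2+2+1+1, 3+1+1+1}. The candidates containing elements of all these cycle types are (C_3 x C_3) : C_4 (6T10) of order 36, A_6 (6T15) of order 360; the others are excluded. The observed types are precisely the cycle types that occur in (C_3 x C_3) : C_4 (6T10) (apart from the identity). Each of the other remaining candidates has further cycle types, and by the Chebotarev density theorem the matching factorization patterns would occur for a proportion of primes equal to their share of the group: A_6 (6T15) additionally contains elements of type 5+1 (144 of its 360 elements, about 40% of primes). None of the 19 primes tested shows any such pattern (for each of these groups the chance of that is below 10^-4), which rules them out. Hence G = (C_3 x C_3) : C_4 (6T10), of order 36.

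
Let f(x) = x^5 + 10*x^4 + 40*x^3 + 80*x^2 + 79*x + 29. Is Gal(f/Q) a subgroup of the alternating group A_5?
No

The polynomial is irreducible of degree 5 over Q. Its discriminant is 2869, which is not a perfect square. A Galois group lies in the alternating group exactly when the discriminant is a square in Q, so the Galois group (S_5) is not contained in A_5.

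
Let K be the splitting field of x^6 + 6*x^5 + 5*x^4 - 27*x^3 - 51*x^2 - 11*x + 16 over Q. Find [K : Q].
60

The degree of the splitting field over Q equals the order of the Galois group, so first determine the group. The polynomial f is an irreducible sextic over Q, so G = Gal(f/Q) is one of the 16 transitive subgroups 6T1, ..., 6T16 of S_6. The discriminant of f is 30991489 = 5567^2, a perfect square, so G is contained in A_6. The transitive groups of degree 6 contained in A_6 are: A_4 (6T4, order 12), S_4 (6T7, order 24), (C_3 x C_3) : C_4 (6T10, order 36), PSL(2,5) (6T12, order 60), A_6 (6T15, order 360). By Dedekind's theorem, for a prime p not dividing disc(f) the degrees of the irreducible factors of f mod p form the cycle type of an element of G. Factoring f modulo the 21 such primes p <= 79 (skipping 19, which divides the discriminant), each new pattern first appears at: mod 2: f = (x)(x^5 + x^3 + x^2 + x + 1), pattern 5+1; mod 7: f = (x^3 + x^2 + 3x + 1)(x^3 + 5x^2 + 4x + 2), pattern 3+3; mod 61: f = (x + 38)(x + 60)(x^2 + 13x + 60)(x^2 + 17x + 55), pattern 2+2+1+1. No other pattern occurs in this range, so the set of observed cycle types is {5+1, 3+3, 2+2+1+1}. The candidates containing elements of all these cycle types are PSL(2,5) (6T12) of order 60, A_6 (6T15) of order 360; the others are excluded. The observed types are precisely the cycle types that occur in PSL(2,5) (6T12) (apart from the identity). Each of the other remaining candidates has further cycle types, and by the Chebotarev density theorem the matching factorization patterns would occur for a proportion of primes equal to their share of the group: A_6 (6T15) additionally contains elements of type 4+2, 3+1+1+1 (130 of its 360 elements, about 36% of primes). None of the 21 primes tested shows any such pattern (for each of these groups the chance of that is below 10^-4), which rules them out. Hence G = PSL(2,5) (6T12), of order 60. The Galois group PSL(2,5) (6T12) has order 60, so the splitting field has degree 60 over Q.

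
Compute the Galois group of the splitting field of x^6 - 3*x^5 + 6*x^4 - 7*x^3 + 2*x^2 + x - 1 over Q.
The polynomial f is an irreducible sextic over Q, so G = Gal(f/Q) is one of the 16 transitive subgroups 6T1, ..., 6T16 of S_6. The discriminant of f is 810448, which is not a perfect square, so G is not contained in A_6. The transitive groups of degree 6 not contained in A_6 are: C_6 (6T1, order 6), S_3 (6T2, order 6), D_6 (6T3, order 12), C_3 x S_3 (6T5, order 18), A_4 x C_2 (6T6, order 24), S_4 (6T8, order 24), S_3 x S_3 (6T9, order 36), S_4 x C_2 (6T11, order 48), (S_3 x S_3) : C_2 (6T13, order 72), PGL(2,5) (6T14, order 120), S_6 (6T16, order 720). By Dedekind's theorem, for a prime p not dividing disc(f) the degrees of the irreducible factors of f mod p form the cycle type of an element of G. Factoring f modulo the 22 such primes p <= 89 (skipping 2, 37, which divide the discriminant), each new pattern first appears at: mod 3: f = (x^3 + x^2 + x + 2)(x^3 + 2x^2 + 1), pattern 3+3; mod 5: f = (x^2 + 3)(x^2 + 3x + 4)(x^2 + 4x + 2), pattern 2+2+2; mod 17: f = (x + 1)(x + 15)(x^4 + 15x^3 + 6x^2 + 12x + 9), pattern 4+1+1; mod 67: f = (x + 4)(x + 62)(x^2 + 66x + 40)(x^2 + 66x + 50), pattern 2+2+1+1. No other pattern occurs in this range, so the set of observed cycle types is {3+3, 2+2+2, 4+1+1, 2+2+1+1}. The candidates containing elements of all these cycle types are S_4 (6T8) of order 24, S_4 x C_2 (6T11) of order 48, PGL(2,5) (6T14) of order 120, S_6 (6T16) of order 720; the others are excluded. The observed types are precisely the cycle types that occur in S_4 (6T8) (apart from the identity). Each of the other remaining candidates has further cycle types, and by the Chebotarev density theorem the matching factorization patterns would occur for a proportion of primes equal to their share of the group: S_4 x C_2 (6T11) additionally contains elements of type 6, 4+2, 2+1+1+1+1 (17 of its 48 elements, about 35% of primes); PGL(2,5) (6T14) additionally contains elements of type 6, 5+1 (44 of its 120 elements, about 37% of primes); S_6 (6T16) additionally contains elements of type 6, 5+1, 4+2, 3+2+1, 3+1+1+1, 2+1+1+1+1 (529 of its 720 elements, about 73% of primes). None of the 22 primes tested shows any such pattern (for each of these groups the chance of that is below 10^-4), which rules them out. Hence G = S_4 (6T8), of order 24.

6T8: S_4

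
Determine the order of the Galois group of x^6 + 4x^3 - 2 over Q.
The degree of the splitting field over Q equals the order of the Galois group, so first determine the group. The polynomial f is an irreducible sextic over Q, so G = Gal(f/Q) is one of the 16 transitive subgroups 6T1, ..., 6T16 of S_6. The discriminant of f is 40310784, which is not a perfect square, so G is not contained in A_6. The transitive groups of degree 6 not contained in A_6 are: C_6 (6T1, order 6), S_3 (6T2, order 6), D_6 (6T3, order 12), C_3 x S_3 (6T5, order 18), A_4 x C_2 (6T6, order 24), S_4 (6T8, order 24), S_3 x S_3 (6T9, order 36), S_4 x C_2 (6T11, order 48), (S_3 x S_3) : C_2 (6T13, order 72), PGL(2,5) (6T14, order 120), S_6 (6T16, order 720). By Dedekind's theorem, for a prime p not dividing disc(f) the degrees of the irreducible factors of f mod p form the cycle type of an element of G. Factoring f modulo the 14 such primes p <= 53 (skipping 2, 3, which divide the discriminant), each new pattern first appears at: mod 5: f = (x + 1)(x + 2)(x^2 + 3x + 4)(x^2 + 4x + 1), pattern 2+2+1+1; mod 7: f = (x^6 + 4x^3 + 5), pattern 6; mod 19: f = (x + 4)(x + 6)(x + 9)(x^3 + 16), pattern 3+1+1+1; mod 31: f = (x^2 + 2x + 11)(x^2 + 10x + 27)(x^2 + 19x + 24), pattern 2+2+2; mod 43: f = (x^3 + 9)(x^3 + 38), pattern 3+3. No other pattern occurs in this range, so the set of observed cycle types is {2+2+1+1, 6, 3+1+1+1, 2+2+2, 3+3}. The candidates containing elements of all these cycle types are S_3 x S_3 (6T9) of order 36, (S_3 x S_3) : C_2 (6T13) of order 72, S_6 (6T16) of order 720; the others are excluded. The observed types are precisely the cycle types that occur in S_3 x S_3 (6T9) (apart from the identity). Each of the other remaining candidates has further cycle types, and by the Chebotarev density theorem the matching factorization patterns would occur for a proportion of primes equal to their share of the group: (S_3 x S_3) : C_2 (6T13) additionally contains elements of type 4+2, 3+2+1, 2+1+1+1+1 (36 of its 72 elements, about 50% of primes); S_6 (6T16) additionally contains elements of type 5+1, 4+2, 4+1+1, 3+2+1, 2+1+1+1+1 (459 of its 720 elements, about 64% of primes). None of the 14 primes tested shows any such pattern (for each of these groups the chance of that is below 10^-4), which rules them out. Hence G = S_3 x S_3 (6T9), of order 36. The Galois group S_3 x S_3 (6T9) has order 36, so the splitting field has degree 36 over Q.

36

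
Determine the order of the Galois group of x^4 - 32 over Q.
8

The degree of the splitting field over Q equals the order of the Galois group, so first determine the group. The polynomial is an irreducible quartic over Q and its discriminant is -8388608, which is not a perfect square, so the Galois group is not contained in A_4. The resolvent cubic y^3 + 128*y has exactly one rational root, so the Galois group is C_4 or D_4. The quartic remains irreducible over Q(sqrt(disc)), so the group is D_4. The Galois group D_4 (4T3) has order 8, so the splitting field has degree 8 over Q.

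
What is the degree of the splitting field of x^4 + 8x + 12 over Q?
The degree of the splitting field over Q equals the order of the Galois group, so first determine the group. The polynomial is an irreducible quartic over Q and its discriminant is 331776 = 576^2, a perfect square, so the Galois group is contained in A_4. The resolvent cubic y^3 - 48*y - 64 is irreducible over Q. An irreducible resolvent with square discriminant gives A_4. The Galois group A_4 (4T4) has order 12, so the splitting field has degree 12 over Q.

12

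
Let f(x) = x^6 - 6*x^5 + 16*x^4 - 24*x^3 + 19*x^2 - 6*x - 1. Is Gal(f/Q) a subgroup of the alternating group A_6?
The polynomial is irreducible of degree 6 over Q. Its discriminant is 153664 = 392^2, a perfect square. A Galois group lies in the alternating group exactly when the discriminant is a square in Q, so the Galois group (A_4) is contained in A_6.

Yes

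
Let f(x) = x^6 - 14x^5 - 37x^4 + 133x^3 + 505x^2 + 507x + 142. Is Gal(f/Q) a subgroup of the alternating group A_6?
Yes

The polynomial is irreducible of degree 6 over Q. Its discriminant is 30991489 = 5567^2, a perfect square. A Galois group lies in the alternating group exactly when the discriminant is a square in Q, so the Galois group (PSL(2,5)) is contained in A_6.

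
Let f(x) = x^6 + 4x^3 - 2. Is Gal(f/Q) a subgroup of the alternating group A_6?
No

The polynomial is irreducible of degree 6 over Q. Its discriminant is 40310784, which is not a perfect square. A Galois group lies in the alternating group exactly when the discriminant is a square in Q, so the Galois group (S_3 x S_3) is not contained in A_6.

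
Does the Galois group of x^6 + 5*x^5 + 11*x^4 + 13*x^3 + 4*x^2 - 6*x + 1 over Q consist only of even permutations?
The polynomial is irreducible of degree 6 over Q. Its discriminant is 525625 = 725^2, a perfect square. A Galois group lies in the alternating group exactly when the discriminant is a square in Q, so the Galois group ((C_3 x C_3) : C_4) is contained in A_6.

Yes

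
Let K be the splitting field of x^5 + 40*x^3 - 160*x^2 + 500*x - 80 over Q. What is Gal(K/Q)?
The polynomial f is an irreducible quintic over Q, so G = Gal(f/Q) is a transitive subgroup of S_5: one of C_5 (5T1, order 5), D_5 (5T2, order 10), F_20 (5T3, order 20), A_5 (5T4, order 60) or S_5 (5T5, order 120). The discriminant of f is 9333105664000000 = 96608000^2, a perfect square, so G is contained in A_5. The transitive groups of degree 5 contained in A_5 are: C_5 (5T1, order 5), D_5 (5T2, order 10), A_5 (5T4, order 60). By Dedekind's theorem, for a prime p not dividing disc(f) the degrees of the irreducible factors of f mod p form the cycle type of an element of G. Factoring f modulo the 2 such primes p <= 7 (skipping 2, 5, which divide the discriminant), each new pattern first appears at: mod 3: f = (x^5 + x^3 + 2x^2 + 2x + 1), pattern 5; mod 7: f = (x + 2)(x + 6)(x^3 + 6x^2 + x + 5), pattern 3+1+1. No other pattern occurs in this range, so the set of observed cycle types is {5, 3+1+1}. Among the candidates above, the only group containing elements of all these cycle types is A_5 (5T4) — each of C_5 (5T1), D_5 (5T2) lacks at least one of them. Hence G = A_5 (5T4), of order 60.

A_5, the alternating group on 5 letters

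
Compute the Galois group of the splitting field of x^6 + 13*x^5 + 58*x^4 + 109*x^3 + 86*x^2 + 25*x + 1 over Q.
S_3, S_3 acting on 6 points

The polynomial f is an irreducible sextic over Q, so G = Gal(f/Q) is one of the 16 transitive subgroups 6T1, ..., 6T16 of S_6. The discriminant of f is 324179200, which is not a perfect square, so G is not contained in A_6. The transitive groups of degree 6 not contained in A_6 are: C_6 (6T1, order 6), S_3 (6T2, order 6), D_6 (6T3, order 12), C_3 x S_3 (6T5, order 18), A_4 x C_2 (6T6, order 24), S_4 (6T8, order 24), S_3 x S_3 (6T9, order 36), S_4 x C_2 (6T11, order 48), (S_3 x S_3) : C_2 (6T13, order 72), PGL(2,5) (6T14, order 120), S_6 (6T16, order 720). By Dedekind's theorem, for a prime p not dividing disc(f) the degrees of the irreducible factors of f mod p form the cycle type of an element of G. Factoring f modulo the 23 such primes p <= 101 (skipping 2, 5, 37, which divide the discriminant), each new pattern first appears at: mod 3: f = (x^3 + 2x + 1)(x^3 + x^2 + 2x + 1), pattern 3+3; mod 13: f = (x^2 + 4x + 10)(x^2 + 11x + 9)(x^2 + 11x + 12), pattern 2+2+2; mod 67: f = (x + 4)(x + 9)(x + 23)(x + 26)(x + 29)(x + 56), pattern 1+1+1+1+1+1. No other pattern occurs in this range, so the set of observed cycle types is {3+3, 2+2+2, 1+1+1+1+1+1}. The candidates containing elements of all these cycle types are C_6 (6T1) of order 6, S_3 (6T2) of order 6, D_6 (6T3) of order 12, C_3 x S_3 (6T5) of order 18, A_4 x C_2 (6T6) of order 24, S_4 (6T8) of order 24, S_3 x S_3 (6T9) of order 36, S_4 x C_2 (6T11) of order 48, (S_3 x S_3) : C_2 (6T13) of order 72, PGL(2,5) (6T14) of order 120, S_6 (6T16) of order 720; the others are excluded. The observed types are precisely the cycle types that occur in S_3 (6T2). Each of the other remaining candidates has further cycle types, and by the Chebotarev density theorem the matching factorization patterns would occur for a proportion of primes equal to their share of the group: C_6 (6T1) additionally contains elements of type 6 (2 of its 6 elements, about 33% of primes); D_6 (6T3) additionally contains elements of type 6, 2+2+1+1 (5 of its 12 elements, about 42% of primes); C_3 x S_3 (6T5) additionally contains elements of type 6, 3+1+1+1 (10 of its 18 elements, about 56% of primes); A_4 x C_2 (6T6) additionally contains elements of type 6, 2+2+1+1, 2+1+1+1+1 (14 of its 24 elements, about 58% of primes); S_4 (6T8) additionally contains elements of type 4+1+1, 2+2+1+1 (9 of its 24 elements, about 38% of primes); S_3 x S_3 (6T9) additionally contains elements of type 6, 3+1+1+1, 2+2+1+1 (25 of its 36 elements, about 69% of primes); S_4 x C_2 (6T11) additionally contains elements of type 6, 4+2, 4+1+1, 2+2+1+1, 2+1+1+1+1 (32 of its 48 elements, about 67% of primes); (S_3 x S_3) : C_2 (6T13) additionally contains elements of type 6, 4+2, 3+2+1, 3+1+1+1, 2+2+1+1, 2+1+1+1+1 (61 of its 72 elements, about 85% of primes); PGL(2,5) (6T14) additionally contains elements of type 6, 5+1, 4+1+1, 2+2+1+1 (89 of its 120 elements, about 74% of primes); S_6 (6T16) additionally contains elements of type 6, 5+1, 4+2, 4+1+1, 3+2+1, 3+1+1+1, 2+2+1+1, 2+1+1+1+1 (664 of its 720 elements, about 92% of primes). None of the 23 primes tested shows any such pattern (for each of these groups the chance of that is below 10^-4), which rules them out. Hence G = S_3 (6T2), of order 6.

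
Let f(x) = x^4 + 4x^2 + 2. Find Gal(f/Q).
C_4

The polynomial is an irreducible quartic over Q and its discriminant is 2048, which is not a perfect square, so the Galois group is not contained in A_4. The resolvent cubic y^3 - 4*y^2 - 8*y + 32 has exactly one rational root, so the Galois group is C_4 or D_4. The quartic becomes reducible over Q(sqrt(disc)), so the group is C_4.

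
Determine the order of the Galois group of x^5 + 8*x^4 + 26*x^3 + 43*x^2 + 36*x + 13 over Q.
10

The degree of the splitting field over Q equals the order of the Galois group, so first determine the group. The polynomial f is an irreducible quintic over Q, so G = Gal(f/Q) is a transitive subgroup of S_5: one of C_5 (5T1, order 5), D_5 (5T2, order 10), F_20 (5T3, order 20), A_5 (5T4, order 60) or S_5 (5T5, order 120). The discriminant of f is 2209 = 47^2, a perfect square, so G is contained in A_5. The transitive groups of degree 5 contained in A_5 are: C_5 (5T1, order 5), D_5 (5T2, order 10), A_5 (5T4, order 60). By Dedekind's theorem, for a prime p not dividing disc(f) the degrees of the irreducible factors of f mod p form the cycle type of an element of G. Factoring f modulo the 23 such primes p <= 89 (skipping 47, which divides the discriminant), each new pattern first appears at: mod 2: f = (x^5 + x^2 + 1), pattern 5; mod 5: f = (x + 3)(x^2 + x + 1)(x^2 + 4x + 1), pattern 2+2+1; mod 83: f = (x + 4)(x + 14)(x + 17)(x + 25)(x + 31), pattern 1+1+1+1+1. No other pattern occurs in this range, so the set of observed cycle types is {5, 2+2+1, 1+1+1+1+1}. The candidates containing elements of all these cycle types are D_5 (5T2) of order 10, A_5 (5T4) of order 60; the others are excluded. The observed types are precisely the cycle types that occur in D_5 (5T2). Each of the other remaining candidates has further cycle types, and by the Chebotarev density theorem the matching factorization patterns would occur for a proportion of primes equal to their share of the group: A_5 (5T4) additionally contains elements of type 3+1+1 (20 of its 60 elements, about 33% of primes). None of the 23 primes tested shows any such pattern (for each of these groups the chance of that is below 10^-4), which rules them out. Hence G = D_5 (5T2), of order 10. The Galois group D_5 (5T2) has order 10, so the splitting field has degree 10 over Q.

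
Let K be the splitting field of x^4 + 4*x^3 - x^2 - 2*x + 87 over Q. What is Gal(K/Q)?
4T5: S_4

The polynomial is an irreducible quartic over Q and its discriminant is 109659856, which is not a perfect square, so the Galois group is not contained in A_4. The resolvent cubic y^3 + y^2 - 356*y - 1744 is irreducible over Q. An irreducible resolvent with non-square discriminant gives S_4.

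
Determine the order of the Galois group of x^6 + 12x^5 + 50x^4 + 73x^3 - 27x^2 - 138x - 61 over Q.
60

The degree of the splitting field over Q equals the order of the Galois group, so first determine the group. The polynomial f is an irreducible sextic over Q, so G = Gal(f/Q) is one of the 16 transitive subgroups 6T1, ..., 6T16 of S_6. The discriminant of f is 30991489 = 5567^2, a perfect square, so G is contained in A_6. The transitive groups of degree 6 contained in A_6 are: A_4 (6T4, order 12), S_4 (6T7, order 24), (C_3 x C_3) : C_4 (6T10, order 36), PSL(2,5) (6T12, order 60), A_6 (6T15, order 360). By Dedekind's theorem, for a prime p not dividing disc(f) the degrees of the irreducible factors of f mod p form the cycle type of an element of G. Factoring f modulo the 21 such primes p <= 79 (skipping 19, which divides the discriminant), each new pattern first appears at: mod 2: f = (x + 1)(x^5 + x^4 + x^3 + x + 1), pattern 5+1; mod 7: f = (x^3 + x^2 + 3x + 5)(x^3 + 4x^2 + x + 6), pattern 3+3; mod 61: f = (x)(x + 39)(x^2 + 15x + 13)(x^2 + 19x + 12), pattern 2+2+1+1. No other pattern occurs in this range, so the set of observed cycle types is {5+1, 3+3, 2+2+1+1}. The candidates containing elements of all these cycle types are PSL(2,5) (6T12) of order 60, A_6 (6T15) of order 360; the others are excluded. The observed types are precisely the cycle types that occur in PSL(2,5) (6T12) (apart from the identity). Each of the other remaining candidates has further cycle types, and by the Chebotarev density theorem the matching factorization patterns would occur for a proportion of primes equal to their share of the group: A_6 (6T15) additionally contains elements of type 4+2, 3+1+1+1 (130 of its 360 elements, about 36% of primes). None of the 21 primes tested shows any such pattern (for each of these groups the chance of that is below 10^-4), which rules them out. Hence G = PSL(2,5) (6T12), of order 60. The Galois group PSL(2,5) (6T12) has order 60, so the splitting field has degree 60 over Q.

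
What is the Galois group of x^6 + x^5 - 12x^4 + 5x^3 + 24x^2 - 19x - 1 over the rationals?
S_3

The polynomial f is an irreducible sextic over Q, so G = Gal(f/Q) is one of the 16 transitive subgroups 6T1, ..., 6T16 of S_6. The discriminant of f is 324179200, which is not a perfect square, so G is not contained in A_6. The transitive groups of degree 6 not contained in A_6 are: C_6 (6T1, order 6), S_3 (6T2, order 6), D_6 (6T3, order 12), C_3 x S_3 (6T5, order 18), A_4 x C_2 (6T6, order 24), S_4 (6T8, order 24), S_3 x S_3 (6T9, order 36), S_4 x C_2 (6T11, order 48), (S_3 x S_3) : C_2 (6T13, order 72), PGL(2,5) (6T14, order 120), S_6 (6T16, order 720). By Dedekind's theorem, for a prime p not dividing disc(f) the degrees of the irreducible factors of f mod p form the cycle type of an element of G. Factoring f modulo the 23 such primes p <= 101 (skipping 2, 5, 37, which divide the discriminant), each new pattern first appears at: mod 3: f = (x^3 + 2x + 1)(x^3 + x^2 + x + 2), pattern 3+3; mod 13: f = (x^2 + 6)(x^2 + 7x + 4)(x^2 + 7x + 7), pattern 2+2+2; mod 67: f = (x + 2)(x + 7)(x + 21)(x + 24)(x + 27)(x + 54), pattern 1+1+1+1+1+1. No other pattern occurs in this range, so the set of observed cycle types is {3+3, 2+2+2, 1+1+1+1+1+1}. The candidates containing elements of all these cycle types are C_6 (6T1) of order 6, S_3 (6T2) of order 6, D_6 (6T3) of order 12, C_3 x S_3 (6T5) of order 18, A_4 x C_2 (6T6) of order 24, S_4 (6T8) of order 24, S_3 x S_3 (6T9) of order 36, S_4 x C_2 (6T11) of order 48, (S_3 x S_3) : C_2 (6T13) of order 72, PGL(2,5) (6T14) of order 120, S_6 (6T16) of order 720; the others are excluded. The observed types are precisely the cycle types that occur in S_3 (6T2). Each of the other remaining candidates has further cycle types, and by the Chebotarev density theorem the matching factorization patterns would occur for a proportion of primes equal to their share of the group: C_6 (6T1) additionally contains elements of type 6 (2 of its 6 elements, about 33% of primes); D_6 (6T3) additionally contains elements of type 6, 2+2+1+1 (5 of its 12 elements, about 42% of primes); C_3 x S_3 (6T5) additionally contains elements of type 6, 3+1+1+1 (10 of its 18 elements, about 56% of primes); A_4 x C_2 (6T6) additionally contains elements of type 6, 2+2+1+1, 2+1+1+1+1 (14 of its 24 elements, about 58% of primes); S_4 (6T8) additionally contains elements of type 4+1+1, 2+2+1+1 (9 of its 24 elements, about 38% of primes); S_3 x S_3 (6T9) additionally contains elements of type 6, 3+1+1+1, 2+2+1+1 (25 of its 36 elements, about 69% of primes); S_4 x C_2 (6T11) additionally contains elements of type 6, 4+2, 4+1+1, 2+2+1+1, 2+1+1+1+1 (32 of its 48 elements, about 67% of primes); (S_3 x S_3) : C_2 (6T13) additionally contains elements of type 6, 4+2, 3+2+1, 3+1+1+1, 2+2+1+1, 2+1+1+1+1 (61 of its 72 elements, about 85% of primes); PGL(2,5) (6T14) additionally contains elements of type 6, 5+1, 4+1+1, 2+2+1+1 (89 of its 120 elements, about 74% of primes); S_6 (6T16) additionally contains elements of type 6, 5+1, 4+2, 4+1+1, 3+2+1, 3+1+1+1, 2+2+1+1, 2+1+1+1+1 (664 of its 720 elements, about 92% of primes). None of the 23 primes tested shows any such pattern (for each of these groups the chance of that is below 10^-4), which rules them out. Hence G = S_3 (6T2), of order 6.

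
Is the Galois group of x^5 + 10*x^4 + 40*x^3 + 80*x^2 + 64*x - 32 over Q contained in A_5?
The polynomial is irreducible of degree 5 over Q. Its discriminant is 3008364544, which is not a perfect square. A Galois group lies in the alternating group exactly when the discriminant is a square in Q, so the Galois group (S_5) is not contained in A_5.

No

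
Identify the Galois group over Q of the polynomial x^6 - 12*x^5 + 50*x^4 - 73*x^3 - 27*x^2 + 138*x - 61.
PSL(2,5) (order 60)

The polynomial f is an irreducible sextic over Q, so G = Gal(f/Q) is one of the 16 transitive subgroups 6T1, ..., 6T16 of S_6. The discriminant of f is 30991489 = 5567^2, a perfect square, so G is contained in A_6. The transitive groups of degree 6 contained in A_6 are: A_4 (6T4, order 12), S_4 (6T7, order 24), (C_3 x C_3) : C_4 (6T10, order 36), PSL(2,5) (6T12, order 60), A_6 (6T15, order 360). By Dedekind's theorem, for a prime p not dividing disc(f) the degrees of the irreducible factors of f mod p form the cycle type of an element of G. Factoring f modulo the 21 such primes p <= 79 (skipping 19, which divides the discriminant), each new pattern first appears at: mod 2: f = (x + 1)(x^5 + x^4 + x^3 + x + 1), pattern 5+1; mod 7: f = (x^3 + 3x^2 + x + 1)(x^3 + 6x^2 + 3x + 2), pattern 3+3; mod 61: f = (x)(x + 22)(x^2 + 42x + 12)(x^2 + 46x + 13), pattern 2+2+1+1. No other pattern occurs in this range, so the set of observed cycle types is {5+1, 3+3, 2+2+1+1}. The candidates containing elements of all these cycle types are PSL(2,5) (6T12) of order 60, A_6 (6T15) of order 360; the others are excluded. The observed types are precisely the cycle types that occur in PSL(2,5) (6T12) (apart from the identity). Each of the other remaining candidates has further cycle types, and by the Chebotarev density theorem the matching factorization patterns would occur for a proportion of primes equal to their share of the group: A_6 (6T15) additionally contains elements of type 4+2, 3+1+1+1 (130 of its 360 elements, about 36% of primes). None of the 21 primes tested shows any such pattern (for each of these groups the chance of that is below 10^-4), which rules them out. Hence G = PSL(2,5) (6T12), of order 60.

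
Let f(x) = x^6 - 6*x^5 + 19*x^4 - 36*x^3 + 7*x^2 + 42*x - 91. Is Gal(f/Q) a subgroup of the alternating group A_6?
The polynomial is irreducible of degree 6 over Q. Its discriminant is 164995463643136 = 12845056^2, a perfect square. A Galois group lies in the alternating group exactly when the discriminant is a square in Q, so the Galois group (A_4) is contained in A_6.

Yes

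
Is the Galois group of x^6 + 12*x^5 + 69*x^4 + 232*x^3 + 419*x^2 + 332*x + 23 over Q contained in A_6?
The polynomial is irreducible of degree 6 over Q. Its discriminant is 870211913777152, which is not a perfect square. A Galois group lies in the alternating group exactly when the discriminant is a square in Q, so the Galois group (S_4) is not contained in A_6.

No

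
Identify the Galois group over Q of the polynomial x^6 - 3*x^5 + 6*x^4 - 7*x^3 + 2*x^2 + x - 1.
S_4

The polynomial f is an irreducible sextic over Q, so G = Gal(f/Q) is one of the 16 transitive subgroups 6T1, ..., 6T16 of S_6. The discriminant of f is 810448, which is not a perfect square, so G is not contained in A_6. The transitive groups of degree 6 not contained in A_6 are: C_6 (6T1, order 6), S_3 (6T2, order 6), D_6 (6T3, order 12), C_3 x S_3 (6T5, order 18), A_4 x C_2 (6T6, order 24), S_4 (6T8, order 24), S_3 x S_3 (6T9, order 36), S_4 x C_2 (6T11, order 48), (S_3 x S_3) : C_2 (6T13, order 72), PGL(2,5) (6T14, order 120), S_6 (6T16, order 720). By Dedekind's theorem, for a prime p not dividing disc(f) the degrees of the irreducible factors of f mod p form the cycle type of an element of G. Factoring f modulo the 22 such primes p <= 89 (skipping 2, 37, which divide the discriminant), each new pattern first appears at: mod 3: f = (x^3 + x^2 + x + 2)(x^3 + 2x^2 + 1), pattern 3+3; mod 5: f = (x^2 + 3)(x^2 + 3x + 4)(x^2 + 4x + 2), pattern 2+2+2; mod 17: f = (x + 1)(x + 15)(x^4 + 15x^3 + 6x^2 + 12x + 9), pattern 4+1+1; mod 67: f = (x + 4)(x + 62)(x^2 + 66x + 40)(x^2 + 66x + 50), pattern 2+2+1+1. No other pattern occurs in this range, so the set of observed cycle types is {3+3, 2+2+2, 4+1+1, 2+2+1+1}. The candidates containing elements of all these cycle types are S_4 (6T8) of order 24, S_4 x C_2 (6T11) of order 48, PGL(2,5) (6T14) of order 120, S_6 (6T16) of order 720; the others are excluded. The observed types are precisely the cycle types that occur in S_4 (6T8) (apart from the identity). Each of the other remaining candidates has further cycle types, and by the Chebotarev density theorem the matching factorization patterns would occur for a proportion of primes equal to their share of the group: S_4 x C_2 (6T11) additionally contains elements of type 6, 4+2, 2+1+1+1+1 (17 of its 48 elements, about 35% of primes); PGL(2,5) (6T14) additionally contains elements of type 6, 5+1 (44 of its 120 elements, about 37% of primes); S_6 (6T16) additionally contains elements of type 6, 5+1, 4+2, 3+2+1, 3+1+1+1, 2+1+1+1+1 (529 of its 720 elements, about 73% of primes). None of the 22 primes tested shows any such pattern (for each of these groups the chance of that is below 10^-4), which rules them out. Hence G = S_4 (6T8), of order 24.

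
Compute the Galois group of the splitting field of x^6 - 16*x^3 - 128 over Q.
The polynomial f is an irreducible sextic over Q, so G = Gal(f/Q) is one of the 16 transitive subgroups 6T1, ..., 6T16 of S_6. The discriminant of f is 5410421842378752, which is not a perfect square, so G is not contained in A_6. The transitive groups of degree 6 not contained in A_6 are: C_6 (6T1, order 6), S_3 (6T2, order 6), D_6 (6T3, order 12), C_3 x S_3 (6T5, order 18), A_4 x C_2 (6T6, order 24), S_4 (6T8, order 24), S_3 x S_3 (6T9, order 36), S_4 x C_2 (6T11, order 48), (S_3 x S_3) : C_2 (6T13, order 72), PGL(2,5) (6T14, order 120), S_6 (6T16, order 720). By Dedekind's theorem, for a prime p not dividing disc(f) the degrees of the irreducible factors of f mod p form the cycle type of an element of G. Factoring f modulo the 23 such primes p <= 97 (skipping 2, 3, which divide the discriminant), each new pattern first appears at: mod 5: f = (x^6 + 4x^3 + 2), pattern 6; mod 11: f = (x + 6)(x + 10)(x^2 + x + 1)(x^2 + 5x + 3), pattern 2+2+1+1; mod 13: f = (x + 4)(x + 10)(x + 12)(x^3 + 11), pattern 3+1+1+1; mod 31: f = (x^2 + 16x + 3)(x^2 + 18x + 13)(x^2 + 28x + 15), pattern 2+2+2; mod 97: f = (x^3 + 9)(x^3 + 72), pattern 3+3. No other pattern occurs in this range, so the set of observed cycle types is {6, 2+2+1+1, 3+1+1+1, 2+2+2, 3+3}. The candidates containing elements of all these cycle types are S_3 x S_3 (6T9) of order 36, (S_3 x S_3) : C_2 (6T13) of order 72, S_6 (6T16) of order 720; the others are excluded. The observed types are precisely the cycle types that occur in S_3 x S_3 (6T9) (apart from the identity). Each of the other remaining candidates has further cycle types, and by the Chebotarev density theorem the matching factorization patterns would occur for a proportion of primes equal to their share of the group: (S_3 x S_3) : C_2 (6T13) additionally contains elements of type 4+2, 3+2+1, 2+1+1+1+1 (36 of its 72 elements, about 50% of primes); S_6 (6T16) additionally contains elements of type 5+1, 4+2, 4+1+1, 3+2+1, 2+1+1+1+1 (459 of its 720 elements, about 64% of primes). None of the 23 primes tested shows any such pattern (for each of these groups the chance of that is below 10^-4), which rules them out. Hence G = S_3 x S_3 (6T9), of order 36.

S_3 x S_3, the direct product S_3 x S_3 in its degree-6 action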